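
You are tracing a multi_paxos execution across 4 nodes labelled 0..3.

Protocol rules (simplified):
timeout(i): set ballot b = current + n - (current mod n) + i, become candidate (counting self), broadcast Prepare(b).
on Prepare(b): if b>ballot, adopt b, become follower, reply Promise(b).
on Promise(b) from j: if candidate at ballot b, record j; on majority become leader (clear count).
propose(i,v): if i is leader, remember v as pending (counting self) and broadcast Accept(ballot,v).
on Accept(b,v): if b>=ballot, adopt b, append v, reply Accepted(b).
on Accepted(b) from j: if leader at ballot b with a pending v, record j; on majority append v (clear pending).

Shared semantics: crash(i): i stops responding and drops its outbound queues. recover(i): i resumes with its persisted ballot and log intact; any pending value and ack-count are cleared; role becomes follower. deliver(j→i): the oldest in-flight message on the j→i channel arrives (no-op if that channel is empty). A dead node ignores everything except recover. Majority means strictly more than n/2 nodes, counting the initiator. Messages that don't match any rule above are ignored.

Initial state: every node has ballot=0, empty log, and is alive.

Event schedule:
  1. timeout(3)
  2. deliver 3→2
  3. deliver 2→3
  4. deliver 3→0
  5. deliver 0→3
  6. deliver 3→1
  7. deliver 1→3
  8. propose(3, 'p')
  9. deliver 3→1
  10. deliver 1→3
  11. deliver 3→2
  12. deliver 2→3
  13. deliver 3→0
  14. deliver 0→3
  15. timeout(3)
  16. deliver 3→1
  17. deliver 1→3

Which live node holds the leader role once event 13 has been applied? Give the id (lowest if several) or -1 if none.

3

e1 timeout(3): 3[cand,b=7,-]
e2 deliver 3→2: 2[foll,b=7,-]
e3 deliver 2→3: ·
e4 deliver 3→0: 0[foll,b=7,-]
e5 deliver 0→3: 3[lead,b=7,-]
e6 deliver 3→1: 1[foll,b=7,-]
e7 deliver 1→3: ·
e8 propose(3,'p'): ·
e9 deliver 3→1: 1[foll,b=7,p]
e10 deliver 1→3: ·
e11 deliver 3→2: 2[foll,b=7,p]
e12 deliver 2→3: 3[lead,b=7,p]
e13 deliver 3→0: 0[foll,b=7,p]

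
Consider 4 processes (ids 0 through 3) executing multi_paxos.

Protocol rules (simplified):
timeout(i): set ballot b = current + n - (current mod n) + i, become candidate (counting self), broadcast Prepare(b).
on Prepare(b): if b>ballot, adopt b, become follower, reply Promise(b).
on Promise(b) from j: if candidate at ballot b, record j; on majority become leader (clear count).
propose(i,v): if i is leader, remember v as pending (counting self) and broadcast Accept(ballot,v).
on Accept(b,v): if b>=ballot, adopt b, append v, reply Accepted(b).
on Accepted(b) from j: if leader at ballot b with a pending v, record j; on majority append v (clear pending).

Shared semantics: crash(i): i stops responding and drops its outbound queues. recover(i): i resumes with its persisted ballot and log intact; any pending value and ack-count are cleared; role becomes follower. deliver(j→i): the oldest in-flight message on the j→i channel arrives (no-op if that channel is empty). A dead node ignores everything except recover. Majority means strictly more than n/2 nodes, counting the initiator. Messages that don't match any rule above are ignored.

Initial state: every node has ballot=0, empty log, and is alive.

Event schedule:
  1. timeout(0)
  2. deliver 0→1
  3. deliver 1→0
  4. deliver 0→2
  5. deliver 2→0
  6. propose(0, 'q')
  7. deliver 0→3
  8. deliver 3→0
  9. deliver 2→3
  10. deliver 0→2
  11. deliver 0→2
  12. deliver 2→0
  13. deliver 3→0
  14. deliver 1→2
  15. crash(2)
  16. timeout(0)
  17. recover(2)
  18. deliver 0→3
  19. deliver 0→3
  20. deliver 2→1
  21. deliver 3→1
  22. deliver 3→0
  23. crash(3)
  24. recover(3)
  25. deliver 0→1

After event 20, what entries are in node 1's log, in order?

1. timeout(0):  <0:cand b4 ->
2. deliver 0→1:  <1:foll b4 ->
3. deliver 1→0:  nop
4. deliver 0→2:  <2:foll b4 ->
5. deliver 2→0:  <0:lead b4 ->
6. propose(0,'q'):  nop
7. deliver 0→3:  <3:foll b4 ->
8. deliver 3→0:  nop
9. deliver 2→3:  nop
10. deliver 0→2:  <2:foll b4 q>
11. deliver 0→2:  nop
12. deliver 2→0:  nop
13. deliver 3→0:  nop
14. deliver 1→2:  nop
15. crash(2):  <2:✗foll b4 q>
16. timeout(0):  <0:cand b8 ->
17. recover(2):  <2:foll b4 q>
18. deliver 0→3:  <3:foll b4 q>
19. deliver 0→3:  <3:foll b8 q>
20. deliver 2→1:  nop

empty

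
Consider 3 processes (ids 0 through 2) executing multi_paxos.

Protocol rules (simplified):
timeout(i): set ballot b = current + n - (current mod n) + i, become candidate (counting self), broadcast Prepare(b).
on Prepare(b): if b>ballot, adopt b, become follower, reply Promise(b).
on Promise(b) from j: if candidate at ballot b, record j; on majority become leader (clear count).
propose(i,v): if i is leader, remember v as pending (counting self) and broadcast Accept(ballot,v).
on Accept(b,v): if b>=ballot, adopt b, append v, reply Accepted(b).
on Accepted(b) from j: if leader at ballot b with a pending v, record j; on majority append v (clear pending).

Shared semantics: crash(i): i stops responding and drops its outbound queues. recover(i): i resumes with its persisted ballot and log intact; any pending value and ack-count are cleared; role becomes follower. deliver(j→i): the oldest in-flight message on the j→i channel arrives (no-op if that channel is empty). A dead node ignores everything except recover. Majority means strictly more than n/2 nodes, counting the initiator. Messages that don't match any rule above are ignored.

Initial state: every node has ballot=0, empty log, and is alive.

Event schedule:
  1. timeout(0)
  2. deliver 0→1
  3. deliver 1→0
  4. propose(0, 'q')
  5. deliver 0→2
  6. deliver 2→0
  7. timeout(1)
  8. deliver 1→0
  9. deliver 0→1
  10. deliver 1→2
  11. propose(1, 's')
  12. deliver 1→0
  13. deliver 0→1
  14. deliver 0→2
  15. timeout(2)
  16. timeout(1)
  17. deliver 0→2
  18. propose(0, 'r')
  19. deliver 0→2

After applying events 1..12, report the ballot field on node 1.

e1 timeout(0): 0[cand,b=3,-]
e2 deliver 0→1: 1[foll,b=3,-]
e3 deliver 1→0: 0[lead,b=3,-]
e4 propose(0,'q'): ·
e5 deliver 0→2: 2[foll,b=3,-]
e6 deliver 2→0: ·
e7 timeout(1): 1[cand,b=7,-]
e8 deliver 1→0: 0[foll,b=7,-]
e9 deliver 0→1: ·
e10 deliver 1→2: 2[foll,b=7,-]
e11 propose(1,'s'): ·
e12 deliver 1→0: ·

7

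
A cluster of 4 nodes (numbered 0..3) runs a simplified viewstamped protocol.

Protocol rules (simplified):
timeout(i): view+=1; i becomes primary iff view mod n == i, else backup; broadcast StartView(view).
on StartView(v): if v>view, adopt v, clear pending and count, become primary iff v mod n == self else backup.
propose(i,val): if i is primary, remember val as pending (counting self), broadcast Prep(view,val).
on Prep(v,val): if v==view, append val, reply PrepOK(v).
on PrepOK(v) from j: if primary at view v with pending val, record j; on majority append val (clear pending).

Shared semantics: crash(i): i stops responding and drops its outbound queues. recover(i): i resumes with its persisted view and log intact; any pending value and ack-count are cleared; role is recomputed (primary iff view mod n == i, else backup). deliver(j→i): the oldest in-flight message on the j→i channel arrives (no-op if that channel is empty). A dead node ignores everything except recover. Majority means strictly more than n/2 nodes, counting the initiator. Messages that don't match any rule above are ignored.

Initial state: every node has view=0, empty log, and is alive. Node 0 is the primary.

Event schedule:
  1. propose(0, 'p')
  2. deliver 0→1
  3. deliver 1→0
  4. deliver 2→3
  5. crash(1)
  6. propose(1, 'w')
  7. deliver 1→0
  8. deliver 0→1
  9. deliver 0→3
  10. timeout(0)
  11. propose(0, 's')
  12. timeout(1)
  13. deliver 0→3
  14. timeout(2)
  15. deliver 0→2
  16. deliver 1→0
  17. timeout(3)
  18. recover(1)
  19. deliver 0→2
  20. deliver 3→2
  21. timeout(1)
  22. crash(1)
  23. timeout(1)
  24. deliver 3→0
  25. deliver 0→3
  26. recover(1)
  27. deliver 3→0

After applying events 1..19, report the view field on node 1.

1. propose(0,'p'):  nop
2. deliver 0→1:  <1:back v0 p>
3. deliver 1→0:  nop
4. deliver 2→3:  nop
5. crash(1):  <1:✗back v0 p>
6. propose(1,'w'):  nop
7. deliver 1→0:  nop
8. deliver 0→1:  nop
9. deliver 0→3:  <3:back v0 p>
10. timeout(0):  <0:back v1 ->
11. propose(0,'s'):  nop
12. timeout(1):  nop
13. deliver 0→3:  <3:back v1 p>
14. timeout(2):  <2:back v1 ->
15. deliver 0→2:  nop
16. deliver 1→0:  nop
17. timeout(3):  <3:back v2 p>
18. recover(1):  <1:back v0 p>
19. deliver 0→2:  nop

0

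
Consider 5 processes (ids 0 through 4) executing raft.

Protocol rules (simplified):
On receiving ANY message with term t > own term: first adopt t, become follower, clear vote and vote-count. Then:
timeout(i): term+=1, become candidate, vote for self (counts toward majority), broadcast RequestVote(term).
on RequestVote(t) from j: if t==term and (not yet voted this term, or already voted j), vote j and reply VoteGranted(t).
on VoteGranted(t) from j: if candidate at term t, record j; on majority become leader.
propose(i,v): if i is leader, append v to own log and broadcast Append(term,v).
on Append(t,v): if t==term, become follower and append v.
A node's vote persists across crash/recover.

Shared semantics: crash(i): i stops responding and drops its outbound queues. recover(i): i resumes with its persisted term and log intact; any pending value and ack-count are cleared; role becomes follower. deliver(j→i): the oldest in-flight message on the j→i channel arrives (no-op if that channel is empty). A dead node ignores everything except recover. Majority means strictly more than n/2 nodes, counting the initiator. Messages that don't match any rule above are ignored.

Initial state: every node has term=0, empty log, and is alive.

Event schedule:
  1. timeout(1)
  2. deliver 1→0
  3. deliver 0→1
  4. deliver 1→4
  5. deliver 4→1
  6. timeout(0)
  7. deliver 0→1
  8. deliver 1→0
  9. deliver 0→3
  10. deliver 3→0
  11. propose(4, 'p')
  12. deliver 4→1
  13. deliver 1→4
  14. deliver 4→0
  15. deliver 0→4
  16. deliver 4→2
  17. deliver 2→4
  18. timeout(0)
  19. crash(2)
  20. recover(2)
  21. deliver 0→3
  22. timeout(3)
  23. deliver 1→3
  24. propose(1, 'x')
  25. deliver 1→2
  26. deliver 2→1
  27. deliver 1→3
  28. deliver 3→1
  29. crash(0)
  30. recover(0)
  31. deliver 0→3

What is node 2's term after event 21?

[1] timeout(1) → N1(cand t1 [-])
[2] deliver 1→0 → N0(foll t1 [-])
[3] deliver 0→1 → ∅
[4] deliver 1→4 → N4(foll t1 [-])
[5] deliver 4→1 → N1(lead t1 [-])
[6] timeout(0) → N0(cand t2 [-])
[7] deliver 0→1 → N1(foll t2 [-])
[8] deliver 1→0 → ∅
[9] deliver 0→3 → N3(foll t2 [-])
[10] deliver 3→0 → N0(lead t2 [-])
[11] propose(4,'p') → ∅
[12] deliver 4→1 → ∅
[13] deliver 1→4 → ∅
[14] deliver 4→0 → ∅
[15] deliver 0→4 → N4(foll t2 [-])
[16] deliver 4→2 → ∅
[17] deliver 2→4 → ∅
[18] timeout(0) → N0(cand t3 [-])
[19] crash(2) → N2(✗foll t0 [-])
[20] recover(2) → N2(foll t0 [-])
[21] deliver 0→3 → N3(foll t3 [-])

0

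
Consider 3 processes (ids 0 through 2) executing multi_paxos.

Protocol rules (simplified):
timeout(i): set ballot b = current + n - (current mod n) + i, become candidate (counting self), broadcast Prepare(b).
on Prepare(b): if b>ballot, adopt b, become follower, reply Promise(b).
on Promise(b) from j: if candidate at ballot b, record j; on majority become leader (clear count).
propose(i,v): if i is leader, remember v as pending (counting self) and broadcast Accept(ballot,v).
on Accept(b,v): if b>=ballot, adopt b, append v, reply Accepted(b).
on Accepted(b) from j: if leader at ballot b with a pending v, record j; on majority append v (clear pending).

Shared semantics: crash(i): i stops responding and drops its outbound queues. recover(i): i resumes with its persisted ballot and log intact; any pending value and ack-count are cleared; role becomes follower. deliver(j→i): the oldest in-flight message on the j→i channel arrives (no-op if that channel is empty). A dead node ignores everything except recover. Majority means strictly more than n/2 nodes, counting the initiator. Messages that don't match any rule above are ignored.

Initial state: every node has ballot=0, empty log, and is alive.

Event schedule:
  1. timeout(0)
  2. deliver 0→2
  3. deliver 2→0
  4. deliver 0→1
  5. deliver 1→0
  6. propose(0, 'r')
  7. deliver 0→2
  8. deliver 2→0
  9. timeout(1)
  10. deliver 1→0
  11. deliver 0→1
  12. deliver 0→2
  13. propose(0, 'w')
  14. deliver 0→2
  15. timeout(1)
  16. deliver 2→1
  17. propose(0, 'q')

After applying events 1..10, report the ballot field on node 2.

[1] timeout(0) → N0(cand b3 [-])
[2] deliver 0→2 → N2(foll b3 [-])
[3] deliver 2→0 → N0(lead b3 [-])
[4] deliver 0→1 → N1(foll b3 [-])
[5] deliver 1→0 → ∅
[6] propose(0,'r') → ∅
[7] deliver 0→2 → N2(foll b3 [r])
[8] deliver 2→0 → N0(lead b3 [r])
[9] timeout(1) → N1(cand b7 [-])
[10] deliver 1→0 → N0(foll b7 [r])

3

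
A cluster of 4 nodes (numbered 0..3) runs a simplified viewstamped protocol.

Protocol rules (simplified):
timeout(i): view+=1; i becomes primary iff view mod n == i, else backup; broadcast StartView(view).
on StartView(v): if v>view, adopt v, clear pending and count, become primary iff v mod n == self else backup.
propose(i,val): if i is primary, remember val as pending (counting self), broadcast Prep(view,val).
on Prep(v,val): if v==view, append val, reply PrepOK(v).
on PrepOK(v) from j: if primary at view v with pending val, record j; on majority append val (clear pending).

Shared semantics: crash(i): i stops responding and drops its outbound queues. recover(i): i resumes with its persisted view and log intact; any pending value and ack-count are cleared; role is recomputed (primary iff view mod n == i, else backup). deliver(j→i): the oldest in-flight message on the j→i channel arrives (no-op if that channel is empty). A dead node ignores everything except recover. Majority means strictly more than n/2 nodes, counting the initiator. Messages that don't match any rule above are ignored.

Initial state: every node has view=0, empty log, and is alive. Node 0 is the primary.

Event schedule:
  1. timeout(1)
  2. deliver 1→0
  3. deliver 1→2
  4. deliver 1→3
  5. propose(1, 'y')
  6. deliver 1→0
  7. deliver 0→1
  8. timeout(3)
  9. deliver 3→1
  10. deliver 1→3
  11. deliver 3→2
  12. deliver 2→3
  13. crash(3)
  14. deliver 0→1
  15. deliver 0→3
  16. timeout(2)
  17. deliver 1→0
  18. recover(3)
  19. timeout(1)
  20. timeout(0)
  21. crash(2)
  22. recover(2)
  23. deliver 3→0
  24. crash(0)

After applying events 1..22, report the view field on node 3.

2

1. timeout(1):  <1:prim v1 ->
2. deliver 1→0:  <0:back v1 ->
3. deliver 1→2:  <2:back v1 ->
4. deliver 1→3:  <3:back v1 ->
5. propose(1,'y'):  nop
6. deliver 1→0:  <0:back v1 y>
7. deliver 0→1:  nop
8. timeout(3):  <3:back v2 ->
9. deliver 3→1:  <1:back v2 ->
10. deliver 1→3:  nop
11. deliver 3→2:  <2:prim v2 ->
12. deliver 2→3:  nop
13. crash(3):  <3:✗back v2 ->
14. deliver 0→1:  nop
15. deliver 0→3:  nop
16. timeout(2):  <2:back v3 ->
17. deliver 1→0:  nop
18. recover(3):  <3:back v2 ->
19. timeout(1):  <1:back v3 ->
20. timeout(0):  <0:back v2 y>
21. crash(2):  <2:✗back v3 ->
22. recover(2):  <2:back v3 ->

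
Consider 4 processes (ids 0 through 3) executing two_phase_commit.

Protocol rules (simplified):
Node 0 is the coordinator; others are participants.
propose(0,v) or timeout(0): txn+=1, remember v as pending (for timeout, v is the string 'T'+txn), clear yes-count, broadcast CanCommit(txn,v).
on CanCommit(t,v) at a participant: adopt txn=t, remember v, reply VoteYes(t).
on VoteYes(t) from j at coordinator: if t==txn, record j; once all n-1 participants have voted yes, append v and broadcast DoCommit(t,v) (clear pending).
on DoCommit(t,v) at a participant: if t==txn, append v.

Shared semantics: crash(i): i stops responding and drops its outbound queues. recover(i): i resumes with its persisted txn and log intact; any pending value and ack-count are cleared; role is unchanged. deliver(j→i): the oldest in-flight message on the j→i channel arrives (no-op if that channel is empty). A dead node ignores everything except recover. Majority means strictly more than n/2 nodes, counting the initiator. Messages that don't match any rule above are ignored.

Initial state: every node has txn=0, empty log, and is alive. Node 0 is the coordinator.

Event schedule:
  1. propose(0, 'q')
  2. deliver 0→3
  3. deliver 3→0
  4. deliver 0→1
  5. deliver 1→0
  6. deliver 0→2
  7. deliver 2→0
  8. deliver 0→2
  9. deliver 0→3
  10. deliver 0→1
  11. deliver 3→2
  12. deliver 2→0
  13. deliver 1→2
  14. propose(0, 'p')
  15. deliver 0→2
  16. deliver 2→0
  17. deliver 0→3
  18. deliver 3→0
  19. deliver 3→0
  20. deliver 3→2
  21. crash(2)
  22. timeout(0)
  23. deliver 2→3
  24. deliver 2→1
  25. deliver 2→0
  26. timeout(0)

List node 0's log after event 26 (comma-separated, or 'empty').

1. propose(0,'q'):  <0:coor t1 ->
2. deliver 0→3:  <3:part t1 ->
3. deliver 3→0:  nop
4. deliver 0→1:  <1:part t1 ->
5. deliver 1→0:  nop
6. deliver 0→2:  <2:part t1 ->
7. deliver 2→0:  <0:coor t1 q>
8. deliver 0→2:  <2:part t1 q>
9. deliver 0→3:  <3:part t1 q>
10. deliver 0→1:  <1:part t1 q>
11. deliver 3→2:  nop
12. deliver 2→0:  nop
13. deliver 1→2:  nop
14. propose(0,'p'):  <0:coor t2 q>
15. deliver 0→2:  <2:part t2 q>
16. deliver 2→0:  nop
17. deliver 0→3:  <3:part t2 q>
18. deliver 3→0:  nop
19. deliver 3→0:  nop
20. deliver 3→2:  nop
21. crash(2):  <2:✗part t2 q>
22. timeout(0):  <0:coor t3 q>
23. deliver 2→3:  nop
24. deliver 2→1:  nop
25. deliver 2→0:  nop
26. timeout(0):  <0:coor t4 q>

q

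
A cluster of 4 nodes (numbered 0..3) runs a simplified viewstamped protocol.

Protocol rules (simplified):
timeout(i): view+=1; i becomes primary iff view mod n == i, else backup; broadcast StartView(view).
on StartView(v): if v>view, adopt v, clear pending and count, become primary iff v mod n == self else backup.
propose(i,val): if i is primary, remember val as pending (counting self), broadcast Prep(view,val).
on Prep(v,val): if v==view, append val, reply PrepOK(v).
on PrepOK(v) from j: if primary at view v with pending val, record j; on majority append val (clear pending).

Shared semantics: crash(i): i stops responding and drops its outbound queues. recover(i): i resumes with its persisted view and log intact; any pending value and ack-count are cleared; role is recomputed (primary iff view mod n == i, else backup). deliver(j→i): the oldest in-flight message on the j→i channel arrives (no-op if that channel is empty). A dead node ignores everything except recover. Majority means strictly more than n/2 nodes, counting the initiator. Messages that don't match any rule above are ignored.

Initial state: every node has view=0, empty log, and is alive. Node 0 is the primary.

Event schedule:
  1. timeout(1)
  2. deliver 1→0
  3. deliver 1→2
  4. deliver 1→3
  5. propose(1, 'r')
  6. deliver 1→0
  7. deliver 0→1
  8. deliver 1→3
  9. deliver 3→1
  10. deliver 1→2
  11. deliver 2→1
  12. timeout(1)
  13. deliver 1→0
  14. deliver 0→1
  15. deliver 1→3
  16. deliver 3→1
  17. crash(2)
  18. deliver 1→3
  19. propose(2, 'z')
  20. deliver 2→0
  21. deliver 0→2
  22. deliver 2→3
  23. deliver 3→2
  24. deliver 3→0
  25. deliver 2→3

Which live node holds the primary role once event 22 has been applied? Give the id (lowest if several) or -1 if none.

[1] timeout(1) → N1(prim v1 [-])
[2] deliver 1→0 → N0(back v1 [-])
[3] deliver 1→2 → N2(back v1 [-])
[4] deliver 1→3 → N3(back v1 [-])
[5] propose(1,'r') → ∅
[6] deliver 1→0 → N0(back v1 [r])
[7] deliver 0→1 → ∅
[8] deliver 1→3 → N3(back v1 [r])
[9] deliver 3→1 → N1(prim v1 [r])
[10] deliver 1→2 → N2(back v1 [r])
[11] deliver 2→1 → ∅
[12] timeout(1) → N1(back v2 [r])
[13] deliver 1→0 → N0(back v2 [r])
[14] deliver 0→1 → ∅
[15] deliver 1→3 → N3(back v2 [r])
[16] deliver 3→1 → ∅
[17] crash(2) → N2(✗back v1 [r])
[18] deliver 1→3 → ∅
[19] propose(2,'z') → ∅
[20] deliver 2→0 → ∅
[21] deliver 0→2 → ∅
[22] deliver 2→3 → ∅

-1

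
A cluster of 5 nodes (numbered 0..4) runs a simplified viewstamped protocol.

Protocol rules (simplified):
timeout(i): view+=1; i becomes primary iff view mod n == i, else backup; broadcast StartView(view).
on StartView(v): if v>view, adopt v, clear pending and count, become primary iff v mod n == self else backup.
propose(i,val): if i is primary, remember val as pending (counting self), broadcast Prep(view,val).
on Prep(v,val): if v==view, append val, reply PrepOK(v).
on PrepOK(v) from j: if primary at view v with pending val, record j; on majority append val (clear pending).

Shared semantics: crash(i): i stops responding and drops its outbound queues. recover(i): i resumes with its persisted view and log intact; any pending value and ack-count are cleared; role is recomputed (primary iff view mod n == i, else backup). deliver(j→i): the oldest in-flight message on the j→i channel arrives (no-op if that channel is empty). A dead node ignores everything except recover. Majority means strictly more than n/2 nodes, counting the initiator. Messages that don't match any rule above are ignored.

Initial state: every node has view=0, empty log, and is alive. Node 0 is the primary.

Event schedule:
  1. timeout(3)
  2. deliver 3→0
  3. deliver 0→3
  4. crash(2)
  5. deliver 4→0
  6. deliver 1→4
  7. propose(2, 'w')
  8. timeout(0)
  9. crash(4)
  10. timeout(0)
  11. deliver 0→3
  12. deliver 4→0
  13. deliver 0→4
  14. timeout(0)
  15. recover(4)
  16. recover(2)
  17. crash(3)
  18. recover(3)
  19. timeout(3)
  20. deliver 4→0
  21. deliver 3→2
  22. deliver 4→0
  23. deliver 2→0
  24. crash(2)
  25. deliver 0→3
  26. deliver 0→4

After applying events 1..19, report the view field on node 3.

3

step 1 timeout(3): 3={back,v=1,log=-}
step 2 deliver 3→0: 0={back,v=1,log=-}
step 3 deliver 0→3: —
step 4 crash(2): 2={✗back,v=0,log=-}
step 5 deliver 4→0: —
step 6 deliver 1→4: —
step 7 propose(2,'w'): —
step 8 timeout(0): 0={back,v=2,log=-}
step 9 crash(4): 4={✗back,v=0,log=-}
step 10 timeout(0): 0={back,v=3,log=-}
step 11 deliver 0→3: 3={back,v=2,log=-}
step 12 deliver 4→0: —
step 13 deliver 0→4: —
step 14 timeout(0): 0={back,v=4,log=-}
step 15 recover(4): 4={back,v=0,log=-}
step 16 recover(2): 2={back,v=0,log=-}
step 17 crash(3): 3={✗back,v=2,log=-}
step 18 recover(3): 3={back,v=2,log=-}
step 19 timeout(3): 3={prim,v=3,log=-}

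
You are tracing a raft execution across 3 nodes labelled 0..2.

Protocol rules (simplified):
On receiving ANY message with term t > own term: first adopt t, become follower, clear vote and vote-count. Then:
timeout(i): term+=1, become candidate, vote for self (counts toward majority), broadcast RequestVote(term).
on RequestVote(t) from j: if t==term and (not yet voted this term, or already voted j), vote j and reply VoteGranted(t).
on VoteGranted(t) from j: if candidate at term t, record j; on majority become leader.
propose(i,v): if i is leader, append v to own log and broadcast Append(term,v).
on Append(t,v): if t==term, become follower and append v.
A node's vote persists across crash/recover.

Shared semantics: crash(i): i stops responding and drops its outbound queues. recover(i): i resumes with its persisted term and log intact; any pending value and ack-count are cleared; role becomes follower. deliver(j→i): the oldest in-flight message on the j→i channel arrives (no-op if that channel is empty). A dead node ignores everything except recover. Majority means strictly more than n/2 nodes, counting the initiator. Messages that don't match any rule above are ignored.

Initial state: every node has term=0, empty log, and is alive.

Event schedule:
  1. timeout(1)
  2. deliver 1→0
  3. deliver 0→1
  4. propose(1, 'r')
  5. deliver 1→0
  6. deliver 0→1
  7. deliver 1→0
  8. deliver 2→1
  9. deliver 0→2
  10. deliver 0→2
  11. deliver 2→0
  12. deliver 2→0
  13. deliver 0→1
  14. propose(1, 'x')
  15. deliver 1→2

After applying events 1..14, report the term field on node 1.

[1] timeout(1) → N1(cand t1 [-])
[2] deliver 1→0 → N0(foll t1 [-])
[3] deliver 0→1 → N1(lead t1 [-])
[4] propose(1,'r') → N1(lead t1 [r])
[5] deliver 1→0 → N0(foll t1 [r])
[6] deliver 0→1 → ∅
[7] deliver 1→0 → ∅
[8] deliver 2→1 → ∅
[9] deliver 0→2 → ∅
[10] deliver 0→2 → ∅
[11] deliver 2→0 → ∅
[12] deliver 2→0 → ∅
[13] deliver 0→1 → ∅
[14] propose(1,'x') → N1(lead t1 [r,x])

1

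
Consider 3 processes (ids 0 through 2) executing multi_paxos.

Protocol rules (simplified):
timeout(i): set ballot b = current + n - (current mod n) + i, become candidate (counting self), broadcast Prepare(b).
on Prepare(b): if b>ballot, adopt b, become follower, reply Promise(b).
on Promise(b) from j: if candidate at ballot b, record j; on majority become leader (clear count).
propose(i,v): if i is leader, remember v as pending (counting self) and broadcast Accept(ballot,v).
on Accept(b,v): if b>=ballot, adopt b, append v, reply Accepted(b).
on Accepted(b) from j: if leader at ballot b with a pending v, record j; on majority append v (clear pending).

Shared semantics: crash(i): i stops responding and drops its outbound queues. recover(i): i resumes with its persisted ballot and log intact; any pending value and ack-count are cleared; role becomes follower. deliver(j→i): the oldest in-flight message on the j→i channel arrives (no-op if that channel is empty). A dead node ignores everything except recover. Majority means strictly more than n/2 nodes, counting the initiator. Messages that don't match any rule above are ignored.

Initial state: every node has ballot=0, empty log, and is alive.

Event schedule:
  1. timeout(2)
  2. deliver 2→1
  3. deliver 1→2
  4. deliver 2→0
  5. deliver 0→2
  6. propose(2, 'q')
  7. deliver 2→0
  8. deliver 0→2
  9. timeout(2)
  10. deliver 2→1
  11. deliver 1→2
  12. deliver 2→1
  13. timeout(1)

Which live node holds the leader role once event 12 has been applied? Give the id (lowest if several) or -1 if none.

e1 timeout(2): 2[cand,b=5,-]
e2 deliver 2→1: 1[foll,b=5,-]
e3 deliver 1→2: 2[lead,b=5,-]
e4 deliver 2→0: 0[foll,b=5,-]
e5 deliver 0→2: ·
e6 propose(2,'q'): ·
e7 deliver 2→0: 0[foll,b=5,q]
e8 deliver 0→2: 2[lead,b=5,q]
e9 timeout(2): 2[cand,b=8,q]
e10 deliver 2→1: 1[foll,b=5,q]
e11 deliver 1→2: ·
e12 deliver 2→1: 1[foll,b=8,q]

-1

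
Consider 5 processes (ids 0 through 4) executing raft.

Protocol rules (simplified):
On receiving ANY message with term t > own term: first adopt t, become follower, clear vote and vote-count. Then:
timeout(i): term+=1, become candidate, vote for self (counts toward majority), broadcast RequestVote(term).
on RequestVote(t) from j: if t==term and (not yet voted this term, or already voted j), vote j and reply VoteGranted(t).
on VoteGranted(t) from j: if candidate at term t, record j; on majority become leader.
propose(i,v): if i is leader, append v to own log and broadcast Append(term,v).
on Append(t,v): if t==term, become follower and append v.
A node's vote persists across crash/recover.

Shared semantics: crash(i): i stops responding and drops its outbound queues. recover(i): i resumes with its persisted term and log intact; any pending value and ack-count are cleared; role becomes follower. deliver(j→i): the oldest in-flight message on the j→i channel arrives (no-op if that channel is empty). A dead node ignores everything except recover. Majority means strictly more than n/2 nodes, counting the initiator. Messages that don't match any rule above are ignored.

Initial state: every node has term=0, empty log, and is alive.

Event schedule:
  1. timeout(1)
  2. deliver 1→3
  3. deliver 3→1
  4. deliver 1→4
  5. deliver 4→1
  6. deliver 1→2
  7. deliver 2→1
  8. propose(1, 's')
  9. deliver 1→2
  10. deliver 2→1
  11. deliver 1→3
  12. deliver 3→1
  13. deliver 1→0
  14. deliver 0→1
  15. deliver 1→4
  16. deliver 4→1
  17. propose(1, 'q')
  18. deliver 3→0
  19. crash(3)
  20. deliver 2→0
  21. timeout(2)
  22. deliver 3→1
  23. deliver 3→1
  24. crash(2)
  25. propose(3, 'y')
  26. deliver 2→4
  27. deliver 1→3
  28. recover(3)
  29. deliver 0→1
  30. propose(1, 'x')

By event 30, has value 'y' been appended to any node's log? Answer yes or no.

after 1 — timeout(1): n1:cand/t1/[-]
after 2 — deliver 1→3: n3:foll/t1/[-]
after 3 — deliver 3→1: ·
after 4 — deliver 1→4: n4:foll/t1/[-]
after 5 — deliver 4→1: n1:lead/t1/[-]
after 6 — deliver 1→2: n2:foll/t1/[-]
after 7 — deliver 2→1: ·
after 8 — propose(1,'s'): n1:lead/t1/[s]
after 9 — deliver 1→2: n2:foll/t1/[s]
after 10 — deliver 2→1: ·
after 11 — deliver 1→3: n3:foll/t1/[s]
after 12 — deliver 3→1: ·
after 13 — deliver 1→0: n0:foll/t1/[-]
after 14 — deliver 0→1: ·
after 15 — deliver 1→4: n4:foll/t1/[s]
after 16 — deliver 4→1: ·
after 17 — propose(1,'q'): n1:lead/t1/[s,q]
after 18 — deliver 3→0: ·
after 19 — crash(3): n3:✗foll/t1/[s]
after 20 — deliver 2→0: ·
after 21 — timeout(2): n2:cand/t2/[s]
after 22 — deliver 3→1: ·
after 23 — deliver 3→1: ·
after 24 — crash(2): n2:✗cand/t2/[s]
after 25 — propose(3,'y'): ·
after 26 — deliver 2→4: ·
after 27 — deliver 1→3: ·
after 28 — recover(3): n3:foll/t1/[s]
after 29 — deliver 0→1: ·
after 30 — propose(1,'x'): n1:lead/t1/[s,q,x]

no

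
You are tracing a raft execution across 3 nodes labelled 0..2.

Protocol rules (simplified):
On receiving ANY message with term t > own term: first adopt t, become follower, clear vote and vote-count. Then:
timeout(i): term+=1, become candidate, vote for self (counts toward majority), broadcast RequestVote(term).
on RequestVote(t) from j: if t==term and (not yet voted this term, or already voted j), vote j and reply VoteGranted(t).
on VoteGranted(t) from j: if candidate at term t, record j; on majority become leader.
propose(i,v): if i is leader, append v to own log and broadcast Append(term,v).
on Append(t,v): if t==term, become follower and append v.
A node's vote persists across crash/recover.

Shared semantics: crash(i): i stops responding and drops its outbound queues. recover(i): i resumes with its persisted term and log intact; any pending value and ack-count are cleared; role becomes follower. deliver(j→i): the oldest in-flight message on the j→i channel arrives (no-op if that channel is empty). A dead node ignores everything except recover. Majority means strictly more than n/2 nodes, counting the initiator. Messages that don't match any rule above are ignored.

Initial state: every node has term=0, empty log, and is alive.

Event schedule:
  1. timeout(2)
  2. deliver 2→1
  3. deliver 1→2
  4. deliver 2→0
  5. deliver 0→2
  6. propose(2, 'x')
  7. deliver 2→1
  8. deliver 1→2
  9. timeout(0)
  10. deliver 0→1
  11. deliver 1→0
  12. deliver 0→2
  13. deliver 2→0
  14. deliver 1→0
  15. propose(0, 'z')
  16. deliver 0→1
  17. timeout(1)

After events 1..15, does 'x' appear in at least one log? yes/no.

yes

[1] timeout(2) → N2(cand t1 [-])
[2] deliver 2→1 → N1(foll t1 [-])
[3] deliver 1→2 → N2(lead t1 [-])
[4] deliver 2→0 → N0(foll t1 [-])
[5] deliver 0→2 → ∅
[6] propose(2,'x') → N2(lead t1 [x])
[7] deliver 2→1 → N1(foll t1 [x])
[8] deliver 1→2 → ∅
[9] timeout(0) → N0(cand t2 [-])
[10] deliver 0→1 → N1(foll t2 [x])
[11] deliver 1→0 → N0(lead t2 [-])
[12] deliver 0→2 → N2(foll t2 [x])
[13] deliver 2→0 → ∅
[14] deliver 1→0 → ∅
[15] propose(0,'z') → N0(lead t2 [z])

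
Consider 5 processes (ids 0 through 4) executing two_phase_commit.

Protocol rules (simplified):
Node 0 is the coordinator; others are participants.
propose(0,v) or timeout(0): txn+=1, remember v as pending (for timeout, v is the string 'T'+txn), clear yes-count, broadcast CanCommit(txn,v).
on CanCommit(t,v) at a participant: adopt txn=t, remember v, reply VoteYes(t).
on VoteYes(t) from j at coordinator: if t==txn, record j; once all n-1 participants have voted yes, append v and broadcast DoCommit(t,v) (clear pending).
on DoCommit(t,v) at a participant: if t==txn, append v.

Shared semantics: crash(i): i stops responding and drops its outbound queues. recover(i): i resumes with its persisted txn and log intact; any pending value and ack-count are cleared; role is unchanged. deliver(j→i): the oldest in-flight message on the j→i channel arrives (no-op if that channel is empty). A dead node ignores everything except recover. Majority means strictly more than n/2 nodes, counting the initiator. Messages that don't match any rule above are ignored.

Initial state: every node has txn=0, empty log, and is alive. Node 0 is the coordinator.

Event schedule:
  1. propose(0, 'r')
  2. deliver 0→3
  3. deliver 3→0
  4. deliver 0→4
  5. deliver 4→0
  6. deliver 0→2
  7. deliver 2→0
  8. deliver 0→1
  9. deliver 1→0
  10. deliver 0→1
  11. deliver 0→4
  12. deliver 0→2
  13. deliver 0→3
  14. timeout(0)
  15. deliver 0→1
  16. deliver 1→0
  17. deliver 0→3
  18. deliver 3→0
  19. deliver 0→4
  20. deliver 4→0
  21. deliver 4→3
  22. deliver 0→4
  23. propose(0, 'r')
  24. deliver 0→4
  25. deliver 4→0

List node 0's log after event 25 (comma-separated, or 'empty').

after 1 — propose(0,'r'): n0:coor/t1/[-]
after 2 — deliver 0→3: n3:part/t1/[-]
after 3 — deliver 3→0: ·
after 4 — deliver 0→4: n4:part/t1/[-]
after 5 — deliver 4→0: ·
after 6 — deliver 0→2: n2:part/t1/[-]
after 7 — deliver 2→0: ·
after 8 — deliver 0→1: n1:part/t1/[-]
after 9 — deliver 1→0: n0:coor/t1/[r]
after 10 — deliver 0→1: n1:part/t1/[r]
after 11 — deliver 0→4: n4:part/t1/[r]
after 12 — deliver 0→2: n2:part/t1/[r]
after 13 — deliver 0→3: n3:part/t1/[r]
after 14 — timeout(0): n0:coor/t2/[r]
after 15 — deliver 0→1: n1:part/t2/[r]
after 16 — deliver 1→0: ·
after 17 — deliver 0→3: n3:part/t2/[r]
after 18 — deliver 3→0: ·
after 19 — deliver 0→4: n4:part/t2/[r]
after 20 — deliver 4→0: ·
after 21 — deliver 4→3: ·
after 22 — deliver 0→4: ·
after 23 — propose(0,'r'): n0:coor/t3/[r]
after 24 — deliver 0→4: n4:part/t3/[r]
after 25 — deliver 4→0: ·

r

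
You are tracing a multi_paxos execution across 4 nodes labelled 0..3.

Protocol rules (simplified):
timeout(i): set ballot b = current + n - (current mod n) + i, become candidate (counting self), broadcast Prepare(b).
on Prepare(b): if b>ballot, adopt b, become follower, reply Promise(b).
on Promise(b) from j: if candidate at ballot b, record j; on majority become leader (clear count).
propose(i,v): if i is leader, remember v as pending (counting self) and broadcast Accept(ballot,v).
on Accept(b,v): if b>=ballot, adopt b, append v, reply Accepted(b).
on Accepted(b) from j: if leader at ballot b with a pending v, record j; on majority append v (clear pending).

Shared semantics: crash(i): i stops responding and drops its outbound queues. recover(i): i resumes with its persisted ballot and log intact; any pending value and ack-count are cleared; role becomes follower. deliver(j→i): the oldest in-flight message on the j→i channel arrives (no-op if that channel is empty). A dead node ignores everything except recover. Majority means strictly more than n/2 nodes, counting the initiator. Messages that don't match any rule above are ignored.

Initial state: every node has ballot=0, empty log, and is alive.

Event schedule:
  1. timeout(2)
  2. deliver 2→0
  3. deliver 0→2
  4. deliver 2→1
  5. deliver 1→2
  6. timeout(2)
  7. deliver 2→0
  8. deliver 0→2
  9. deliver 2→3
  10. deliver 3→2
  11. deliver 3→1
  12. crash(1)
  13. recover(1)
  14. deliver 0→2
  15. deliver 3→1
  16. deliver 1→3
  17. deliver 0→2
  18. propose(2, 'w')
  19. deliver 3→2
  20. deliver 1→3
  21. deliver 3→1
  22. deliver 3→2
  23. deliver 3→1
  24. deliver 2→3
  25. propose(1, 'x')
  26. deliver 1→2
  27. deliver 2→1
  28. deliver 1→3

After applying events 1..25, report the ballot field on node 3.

[1] timeout(2) → N2(cand b6 [-])
[2] deliver 2→0 → N0(foll b6 [-])
[3] deliver 0→2 → ∅
[4] deliver 2→1 → N1(foll b6 [-])
[5] deliver 1→2 → N2(lead b6 [-])
[6] timeout(2) → N2(cand b10 [-])
[7] deliver 2→0 → N0(foll b10 [-])
[8] deliver 0→2 → ∅
[9] deliver 2→3 → N3(foll b6 [-])
[10] deliver 3→2 → ∅
[11] deliver 3→1 → ∅
[12] crash(1) → N1(✗foll b6 [-])
[13] recover(1) → N1(foll b6 [-])
[14] deliver 0→2 → ∅
[15] deliver 3→1 → ∅
[16] deliver 1→3 → ∅
[17] deliver 0→2 → ∅
[18] propose(2,'w') → ∅
[19] deliver 3→2 → ∅
[20] deliver 1→3 → ∅
[21] deliver 3→1 → ∅
[22] deliver 3→2 → ∅
[23] deliver 3→1 → ∅
[24] deliver 2→3 → N3(foll b10 [-])
[25] propose(1,'x') → ∅

10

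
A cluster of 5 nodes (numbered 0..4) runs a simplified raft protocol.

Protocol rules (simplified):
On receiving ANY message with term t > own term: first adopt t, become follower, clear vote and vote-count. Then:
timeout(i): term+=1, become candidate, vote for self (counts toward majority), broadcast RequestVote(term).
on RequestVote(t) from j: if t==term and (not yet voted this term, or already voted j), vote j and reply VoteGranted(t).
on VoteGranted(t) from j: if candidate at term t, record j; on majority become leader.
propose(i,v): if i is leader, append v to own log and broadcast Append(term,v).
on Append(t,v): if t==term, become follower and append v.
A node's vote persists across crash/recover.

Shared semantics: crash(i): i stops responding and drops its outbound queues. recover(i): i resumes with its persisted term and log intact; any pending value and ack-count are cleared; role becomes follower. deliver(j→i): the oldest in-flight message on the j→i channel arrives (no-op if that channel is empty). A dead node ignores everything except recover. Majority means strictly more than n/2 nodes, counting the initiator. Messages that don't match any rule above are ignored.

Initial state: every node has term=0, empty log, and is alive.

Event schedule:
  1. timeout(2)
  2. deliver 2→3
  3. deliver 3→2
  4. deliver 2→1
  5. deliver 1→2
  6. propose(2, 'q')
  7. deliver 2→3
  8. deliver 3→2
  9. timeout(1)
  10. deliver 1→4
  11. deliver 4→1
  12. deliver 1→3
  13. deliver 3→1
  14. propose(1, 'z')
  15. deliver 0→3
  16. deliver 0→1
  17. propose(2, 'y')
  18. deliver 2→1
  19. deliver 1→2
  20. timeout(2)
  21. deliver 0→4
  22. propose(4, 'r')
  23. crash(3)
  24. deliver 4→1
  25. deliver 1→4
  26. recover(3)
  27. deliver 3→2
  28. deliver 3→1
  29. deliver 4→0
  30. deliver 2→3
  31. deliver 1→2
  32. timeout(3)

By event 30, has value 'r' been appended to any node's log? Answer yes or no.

no

[1] timeout(2) → N2(cand t1 [-])
[2] deliver 2→3 → N3(foll t1 [-])
[3] deliver 3→2 → ∅
[4] deliver 2→1 → N1(foll t1 [-])
[5] deliver 1→2 → N2(lead t1 [-])
[6] propose(2,'q') → N2(lead t1 [q])
[7] deliver 2→3 → N3(foll t1 [q])
[8] deliver 3→2 → ∅
[9] timeout(1) → N1(cand t2 [-])
[10] deliver 1→4 → N4(foll t2 [-])
[11] deliver 4→1 → ∅
[12] deliver 1→3 → N3(foll t2 [q])
[13] deliver 3→1 → N1(lead t2 [-])
[14] propose(1,'z') → N1(lead t2 [z])
[15] deliver 0→3 → ∅
[16] deliver 0→1 → ∅
[17] propose(2,'y') → N2(lead t1 [q,y])
[18] deliver 2→1 → ∅
[19] deliver 1→2 → N2(foll t2 [q,y])
[20] timeout(2) → N2(cand t3 [q,y])
[21] deliver 0→4 → ∅
[22] propose(4,'r') → ∅
[23] crash(3) → N3(✗foll t2 [q])
[24] deliver 4→1 → ∅
[25] deliver 1→4 → N4(foll t2 [z])
[26] recover(3) → N3(foll t2 [q])
[27] deliver 3→2 → ∅
[28] deliver 3→1 → ∅
[29] deliver 4→0 → ∅
[30] deliver 2→3 → ∅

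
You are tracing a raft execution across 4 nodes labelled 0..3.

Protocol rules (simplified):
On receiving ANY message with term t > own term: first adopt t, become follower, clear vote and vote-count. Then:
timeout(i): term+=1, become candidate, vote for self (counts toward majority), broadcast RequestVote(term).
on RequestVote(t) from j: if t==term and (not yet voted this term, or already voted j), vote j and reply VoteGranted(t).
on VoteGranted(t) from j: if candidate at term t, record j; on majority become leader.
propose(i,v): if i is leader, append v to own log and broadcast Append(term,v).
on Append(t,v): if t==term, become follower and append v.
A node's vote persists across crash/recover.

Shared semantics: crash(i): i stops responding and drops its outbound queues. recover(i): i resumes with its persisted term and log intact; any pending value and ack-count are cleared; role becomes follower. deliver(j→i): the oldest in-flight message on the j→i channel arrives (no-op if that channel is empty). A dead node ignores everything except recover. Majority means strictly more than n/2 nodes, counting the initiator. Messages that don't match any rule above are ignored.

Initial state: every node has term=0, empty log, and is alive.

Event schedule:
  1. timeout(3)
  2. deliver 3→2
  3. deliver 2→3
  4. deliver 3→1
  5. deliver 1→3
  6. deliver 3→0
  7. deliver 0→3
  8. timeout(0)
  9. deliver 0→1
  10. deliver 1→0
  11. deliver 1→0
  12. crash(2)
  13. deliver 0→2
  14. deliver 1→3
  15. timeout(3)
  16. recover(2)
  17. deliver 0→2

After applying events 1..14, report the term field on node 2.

1

step 1 timeout(3): 3={cand,t=1,log=-}
step 2 deliver 3→2: 2={foll,t=1,log=-}
step 3 deliver 2→3: —
step 4 deliver 3→1: 1={foll,t=1,log=-}
step 5 deliver 1→3: 3={lead,t=1,log=-}
step 6 deliver 3→0: 0={foll,t=1,log=-}
step 7 deliver 0→3: —
step 8 timeout(0): 0={cand,t=2,log=-}
step 9 deliver 0→1: 1={foll,t=2,log=-}
step 10 deliver 1→0: —
step 11 deliver 1→0: —
step 12 crash(2): 2={✗foll,t=1,log=-}
step 13 deliver 0→2: —
step 14 deliver 1→3: —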